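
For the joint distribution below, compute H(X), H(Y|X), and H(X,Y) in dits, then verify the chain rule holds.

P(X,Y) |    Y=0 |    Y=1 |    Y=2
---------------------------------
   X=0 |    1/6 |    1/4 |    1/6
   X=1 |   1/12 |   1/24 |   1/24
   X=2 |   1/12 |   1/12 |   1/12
H(X,Y) = 0.8846, H(X) = 0.4168, H(Y|X) = 0.4679 (all in dits)

Chain rule: H(X,Y) = H(X) + H(Y|X)

Left side — joint entropy directly:
H(X,Y) = -Σ p(x,y) log p(x,y) = 0.8846 dits

Right side — compute H(Y|X) from the conditional distributions:
P(X) = (7/12, 1/6, 1/4), so H(X) = 0.4168 dits
H(Y|X) = Σ_x P(X=x) · H(Y|X=x):
  P(Y|X=0) = (2/7, 3/7, 2/7), H(Y|X=0) = 0.4686, weight P(X=0) = 7/12
  P(Y|X=1) = (1/2, 1/4, 1/4), H(Y|X=1) = 0.4515, weight P(X=1) = 1/6
  P(Y|X=2) = (1/3, 1/3, 1/3), H(Y|X=2) = 0.4771, weight P(X=2) = 1/4
H(Y|X) = 0.4679 dits

H(X) + H(Y|X) = 0.4168 + 0.4679 = 0.8846 dits

Both sides equal 0.8846 dits. ✓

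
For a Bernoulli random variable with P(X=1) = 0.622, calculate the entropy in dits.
0.2880 dits

The binary entropy function is:
H(p) = -p log(p) - (1-p) log(1-p)

H(0.622) = -0.622 × log_10(0.622) - 0.378 × log_10(0.378)
H(0.622) = 0.2880 dits

Note: Binary entropy is maximized at p=0.5 (H=1 bit) and minimized at p=0 or p=1 (H=0).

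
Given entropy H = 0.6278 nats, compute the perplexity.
1.8735

Perplexity is e^H (or exp(H) for natural log).

H = 0.6278 nats
Perplexity = e^0.6278 = 1.8735

Interpretation: The model's uncertainty is equivalent to choosing uniformly among 1.9 options.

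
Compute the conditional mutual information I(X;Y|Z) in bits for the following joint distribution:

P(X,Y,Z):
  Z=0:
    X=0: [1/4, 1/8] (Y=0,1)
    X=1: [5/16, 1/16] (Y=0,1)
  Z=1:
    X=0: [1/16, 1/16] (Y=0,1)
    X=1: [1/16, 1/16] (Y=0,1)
0.0203 bits

Conditional mutual information: I(X;Y|Z) = H(X|Z) + H(Y|Z) - H(X,Y|Z)

H(Z) = 0.8113
H(X,Z) = 1.8113 → H(X|Z) = 1.0000
H(Y,Z) = 1.6697 → H(Y|Z) = 0.8585
H(X,Y,Z) = 2.6494 → H(X,Y|Z) = 1.8381

I(X;Y|Z) = 1.0000 + 0.8585 - 1.8381 = 0.0203 bits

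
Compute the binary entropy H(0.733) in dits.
0.2520 dits

The binary entropy function is:
H(p) = -p log(p) - (1-p) log(1-p)

H(0.733) = -0.733 × log_10(0.733) - 0.267 × log_10(0.267)
H(0.733) = 0.2520 dits

Note: Binary entropy is maximized at p=0.5 (H=1 bit) and minimized at p=0 or p=1 (H=0).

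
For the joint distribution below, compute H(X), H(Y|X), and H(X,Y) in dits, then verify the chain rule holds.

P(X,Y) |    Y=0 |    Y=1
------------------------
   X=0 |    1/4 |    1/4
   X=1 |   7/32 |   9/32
H(X,Y) = 0.6004, H(X) = 0.3010, H(Y|X) = 0.2993 (all in dits)

Chain rule: H(X,Y) = H(X) + H(Y|X)

Left side — joint entropy directly:
H(X,Y) = -Σ p(x,y) log p(x,y) = 0.6004 dits

Right side — compute H(Y|X) from the conditional distributions:
P(X) = (1/2, 1/2), so H(X) = 0.3010 dits
H(Y|X) = Σ_x P(X=x) · H(Y|X=x):
  P(Y|X=0) = (1/2, 1/2), H(Y|X=0) = 0.3010, weight P(X=0) = 1/2
  P(Y|X=1) = (7/16, 9/16), H(Y|X=1) = 0.2976, weight P(X=1) = 1/2
H(Y|X) = 0.2993 dits

H(X) + H(Y|X) = 0.3010 + 0.2993 = 0.6004 dits

Both sides equal 0.6004 dits. ✓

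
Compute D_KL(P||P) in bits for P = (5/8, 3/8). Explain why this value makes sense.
0.0000 bits

KL divergence satisfies the Gibbs inequality: D_KL(P||Q) ≥ 0 for all distributions P, Q.

D_KL(P||Q) = Σ p(x) log(p(x)/q(x))
Each term is p(x) × log_2(p(x)/p(x)) = p(x) × log_2(1) = 0, so the sum is 0.
D_KL(P||Q) = 0.0000 bits

When P = Q, the KL divergence is exactly 0, as there is no 'divergence' between identical distributions.

This non-negativity is a fundamental property: relative entropy cannot be negative because it measures how different Q is from P.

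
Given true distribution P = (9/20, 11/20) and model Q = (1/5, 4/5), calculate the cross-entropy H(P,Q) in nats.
0.8470 nats

Cross-entropy: H(P,Q) = -Σ p(x) log q(x)

Alternatively: H(P,Q) = H(P) + D_KL(P||Q)
H(P) = 0.6881 nats
D_KL(P||Q) = 0.1588 nats

H(P,Q) = 0.6881 + 0.1588 = 0.8470 nats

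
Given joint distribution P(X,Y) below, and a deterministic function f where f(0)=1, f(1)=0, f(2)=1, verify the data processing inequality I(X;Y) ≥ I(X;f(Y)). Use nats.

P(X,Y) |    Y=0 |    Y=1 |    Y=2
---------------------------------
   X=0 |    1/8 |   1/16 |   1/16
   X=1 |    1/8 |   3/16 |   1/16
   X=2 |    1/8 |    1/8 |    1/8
I(X;Y) = 0.0310, I(X;f(Y)) = 0.0224, inequality holds: 0.0310 ≥ 0.0224

Data Processing Inequality: For any Markov chain X → Y → Z, we have I(X;Y) ≥ I(X;Z).

Here Z = f(Y) is a deterministic function of Y, forming X → Y → Z.

Original I(X;Y) = 0.0310 nats

After applying f:
P(X,Z) where Z=f(Y):
- P(X,Z=0) = P(X,Y=1)
- P(X,Z=1) = P(X,Y=0) + P(X,Y=2)

I(X;Z) = I(X;f(Y)) = 0.0224 nats

Verification: 0.0310 ≥ 0.0224 ✓

Information cannot be created by processing; the function f can only lose information about X.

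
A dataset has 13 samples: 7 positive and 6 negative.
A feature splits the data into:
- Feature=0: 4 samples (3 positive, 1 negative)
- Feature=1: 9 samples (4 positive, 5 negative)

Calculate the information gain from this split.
0.0600 bits

Information Gain = H(Y) - H(Y|Feature)

Before split:
P(positive) = 7/13 = 0.5385
H(Y) = 0.9957 bits

After split:
Feature=0: H = 0.8113 bits (weight = 4/13)
Feature=1: H = 0.9911 bits (weight = 9/13)
H(Y|Feature) = (4/13)×0.8113 + (9/13)×0.9911 = 0.9358 bits

Information Gain = 0.9957 - 0.9358 = 0.0600 bits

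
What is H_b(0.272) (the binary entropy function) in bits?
0.8443 bits

The binary entropy function is:
H(p) = -p log(p) - (1-p) log(1-p)

H(0.272) = -0.272 × log_2(0.272) - 0.728 × log_2(0.728)
H(0.272) = 0.8443 bits

Note: Binary entropy is maximized at p=0.5 (H=1 bit) and minimized at p=0 or p=1 (H=0).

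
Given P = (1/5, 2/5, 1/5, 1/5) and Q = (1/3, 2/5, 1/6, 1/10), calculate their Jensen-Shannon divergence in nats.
0.0177 nats

Jensen-Shannon divergence is:
JSD(P||Q) = 0.5 × D_KL(P||M) + 0.5 × D_KL(Q||M)
where M = 0.5 × (P + Q) is the mixture distribution.

M = 0.5 × (1/5, 2/5, 1/5, 1/5) + 0.5 × (1/3, 2/5, 1/6, 1/10) = (4/15, 2/5, 0.183333, 3/20)

D_KL(P||M) = 0.0174 nats
D_KL(Q||M) = 0.0179 nats

JSD(P||Q) = 0.5 × 0.0174 + 0.5 × 0.0179 = 0.0177 nats

Unlike KL divergence, JSD is symmetric and bounded: 0 ≤ JSD ≤ log(2).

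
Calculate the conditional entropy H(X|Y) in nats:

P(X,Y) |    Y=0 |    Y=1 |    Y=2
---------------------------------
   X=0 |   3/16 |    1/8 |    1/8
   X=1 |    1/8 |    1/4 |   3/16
0.6593 nats

Using the chain rule: H(X|Y) = H(X,Y) - H(Y)

First, compute H(X,Y) = 1.7541 nats

Marginal P(Y) = (5/16, 3/8, 5/16)
H(Y) = 1.0948 nats

H(X|Y) = H(X,Y) - H(Y) = 1.7541 - 1.0948 = 0.6593 nats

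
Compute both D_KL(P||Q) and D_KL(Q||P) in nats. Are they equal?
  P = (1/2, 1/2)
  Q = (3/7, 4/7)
D_KL(P||Q) = 0.0103, D_KL(Q||P) = 0.0102

KL divergence is not symmetric: D_KL(P||Q) ≠ D_KL(Q||P) in general.

D_KL(P||Q) = 0.0103 nats
D_KL(Q||P) = 0.0102 nats

No, they are not equal!

This asymmetry is why KL divergence is not a true distance metric.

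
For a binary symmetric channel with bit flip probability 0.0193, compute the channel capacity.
0.8625 bits

For a binary symmetric channel (BSC) with error probability p:
Capacity C = 1 - H(p) bits per symbol

where H(p) = -p log₂(p) - (1-p) log₂(1-p) is the binary entropy function.

H(0.0193) = 0.1375 bits
C = 1 - 0.1375 = 0.8625 bits per symbol

This means we can reliably transmit up to 0.8625 bits of information per channel use.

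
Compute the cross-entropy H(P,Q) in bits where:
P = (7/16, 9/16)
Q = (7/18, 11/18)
0.9958 bits

Cross-entropy: H(P,Q) = -Σ p(x) log q(x)

Alternatively: H(P,Q) = H(P) + D_KL(P||Q)
H(P) = 0.9887 bits
D_KL(P||Q) = 0.0071 bits

H(P,Q) = 0.9887 + 0.0071 = 0.9958 bits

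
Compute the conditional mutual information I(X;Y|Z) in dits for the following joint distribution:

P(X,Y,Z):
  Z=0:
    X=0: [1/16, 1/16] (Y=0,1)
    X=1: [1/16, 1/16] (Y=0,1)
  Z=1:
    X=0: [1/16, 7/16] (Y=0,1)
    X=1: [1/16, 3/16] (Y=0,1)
0.0039 dits

Conditional mutual information: I(X;Y|Z) = H(X|Z) + H(Y|Z) - H(X,Y|Z)

H(Z) = 0.2442
H(X,Z) = 0.5268 → H(X|Z) = 0.2826
H(Y,Z) = 0.4662 → H(Y|Z) = 0.2220
H(X,Y,Z) = 0.7449 → H(X,Y|Z) = 0.5007

I(X;Y|Z) = 0.2826 + 0.2220 - 0.5007 = 0.0039 dits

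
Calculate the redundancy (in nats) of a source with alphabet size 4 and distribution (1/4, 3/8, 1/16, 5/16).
0.1351 nats

Redundancy measures how far a source is from maximum entropy:
R = H_max - H(X)

Maximum entropy for 4 symbols: H_max = log_e(4) = 1.3863 nats
Actual entropy: H(X) = 1.2512 nats
Redundancy: R = 1.3863 - 1.2512 = 0.1351 nats

This redundancy represents potential for compression: the source could be compressed by 0.1351 nats per symbol.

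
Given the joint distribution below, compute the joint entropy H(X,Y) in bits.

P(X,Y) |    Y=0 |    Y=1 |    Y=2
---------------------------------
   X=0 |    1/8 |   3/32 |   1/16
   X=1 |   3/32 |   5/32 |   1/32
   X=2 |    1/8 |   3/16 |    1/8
3.0428 bits

Joint entropy is H(X,Y) = -Σ_{x,y} p(x,y) log p(x,y).

Summing over all non-zero entries:
H(X,Y) = -[1/8·log_2(1/8) + 3/32·log_2(3/32) + 1/16·log_2(1/16) + 3/32·log_2(3/32) + 5/32·log_2(5/32) + 1/32·log_2(1/32) + 1/8·log_2(1/8) + 3/16·log_2(3/16) + 1/8·log_2(1/8)]
H(X,Y) = 3.0428 bits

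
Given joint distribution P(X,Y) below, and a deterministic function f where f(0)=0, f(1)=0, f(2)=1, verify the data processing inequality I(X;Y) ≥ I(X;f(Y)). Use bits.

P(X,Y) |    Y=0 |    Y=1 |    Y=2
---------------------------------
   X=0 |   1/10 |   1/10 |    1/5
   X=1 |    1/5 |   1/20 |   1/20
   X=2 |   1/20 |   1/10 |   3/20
I(X;Y) = 0.1456, I(X;f(Y)) = 0.0759, inequality holds: 0.1456 ≥ 0.0759

Data Processing Inequality: For any Markov chain X → Y → Z, we have I(X;Y) ≥ I(X;Z).

Here Z = f(Y) is a deterministic function of Y, forming X → Y → Z.

Original I(X;Y) = 0.1456 bits

After applying f:
P(X,Z) where Z=f(Y):
- P(X,Z=0) = P(X,Y=0) + P(X,Y=1)
- P(X,Z=1) = P(X,Y=2)

I(X;Z) = I(X;f(Y)) = 0.0759 bits

Verification: 0.1456 ≥ 0.0759 ✓

Information cannot be created by processing; the function f can only lose information about X.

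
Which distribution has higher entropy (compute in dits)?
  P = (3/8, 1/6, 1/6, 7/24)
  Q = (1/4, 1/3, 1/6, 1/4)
Q

Computing entropies in dits:
H(P) = 0.5752
H(Q) = 0.5898

Distribution Q has higher entropy.

Intuition: The distribution closer to uniform (more spread out) has higher entropy.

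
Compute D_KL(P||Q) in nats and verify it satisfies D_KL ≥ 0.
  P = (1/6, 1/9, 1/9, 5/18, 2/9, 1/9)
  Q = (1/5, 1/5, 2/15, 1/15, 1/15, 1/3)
0.4259 nats

KL divergence satisfies the Gibbs inequality: D_KL(P||Q) ≥ 0 for all distributions P, Q.

D_KL(P||Q) = Σ p(x) log(p(x)/q(x))
Term by term:
  x=0: 1/6 × log_e[(1/6)/(1/5)] = -0.0304
  x=1: 1/9 × log_e[(1/9)/(1/5)] = -0.0653
  x=2: 1/9 × log_e[(1/9)/(2/15)] = -0.0203
  x=3: 5/18 × log_e[(5/18)/(1/15)] = 0.3964
  x=4: 2/9 × log_e[(2/9)/(1/15)] = 0.2675
  x=5: 1/9 × log_e[(1/9)/(1/3)] = -0.1221
D_KL(P||Q) = 0.4259 nats

D_KL(P||Q) = 0.4259 ≥ 0 ✓

This non-negativity is a fundamental property: relative entropy cannot be negative because it measures how different Q is from P.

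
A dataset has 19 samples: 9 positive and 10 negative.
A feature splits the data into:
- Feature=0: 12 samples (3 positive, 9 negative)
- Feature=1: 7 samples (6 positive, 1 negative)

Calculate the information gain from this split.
0.2676 bits

Information Gain = H(Y) - H(Y|Feature)

Before split:
P(positive) = 9/19 = 0.4737
H(Y) = 0.9980 bits

After split:
Feature=0: H = 0.8113 bits (weight = 12/19)
Feature=1: H = 0.5917 bits (weight = 7/19)
H(Y|Feature) = (12/19)×0.8113 + (7/19)×0.5917 = 0.7304 bits

Information Gain = 0.9980 - 0.7304 = 0.2676 bits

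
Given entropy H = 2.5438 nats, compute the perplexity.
12.7279

Perplexity is e^H (or exp(H) for natural log).

H = 2.5438 nats
Perplexity = e^2.5438 = 12.7279

Interpretation: The model's uncertainty is equivalent to choosing uniformly among 12.7 options.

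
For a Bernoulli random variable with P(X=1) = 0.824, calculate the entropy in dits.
0.2021 dits

The binary entropy function is:
H(p) = -p log(p) - (1-p) log(1-p)

H(0.824) = -0.824 × log_10(0.824) - 0.176 × log_10(0.176)
H(0.824) = 0.2021 dits

Note: Binary entropy is maximized at p=0.5 (H=1 bit) and minimized at p=0 or p=1 (H=0).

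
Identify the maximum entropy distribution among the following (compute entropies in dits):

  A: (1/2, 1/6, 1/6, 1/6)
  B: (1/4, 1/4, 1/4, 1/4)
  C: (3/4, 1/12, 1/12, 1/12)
B

For a discrete distribution over n outcomes, entropy is maximized by the uniform distribution.

Computing entropies:
H(A) = 0.5396 dits
H(B) = 0.6021 dits
H(C) = 0.3635 dits

The uniform distribution (where all probabilities equal 1/4) achieves the maximum entropy of log_10(4) = 0.6021 dits.

Distribution B has the highest entropy.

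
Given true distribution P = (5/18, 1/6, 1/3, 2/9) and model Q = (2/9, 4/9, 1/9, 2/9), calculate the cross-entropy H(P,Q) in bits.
2.3366 bits

Cross-entropy: H(P,Q) = -Σ p(x) log q(x)

Alternatively: H(P,Q) = H(P) + D_KL(P||Q)
H(P) = 1.9547 bits
D_KL(P||Q) = 0.3819 bits

H(P,Q) = 1.9547 + 0.3819 = 2.3366 bits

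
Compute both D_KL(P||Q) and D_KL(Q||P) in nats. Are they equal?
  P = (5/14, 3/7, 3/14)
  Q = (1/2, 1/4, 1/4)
D_KL(P||Q) = 0.0778, D_KL(Q||P) = 0.0720

KL divergence is not symmetric: D_KL(P||Q) ≠ D_KL(Q||P) in general.

D_KL(P||Q) = 0.0778 nats
D_KL(Q||P) = 0.0720 nats

No, they are not equal!

This asymmetry is why KL divergence is not a true distance metric.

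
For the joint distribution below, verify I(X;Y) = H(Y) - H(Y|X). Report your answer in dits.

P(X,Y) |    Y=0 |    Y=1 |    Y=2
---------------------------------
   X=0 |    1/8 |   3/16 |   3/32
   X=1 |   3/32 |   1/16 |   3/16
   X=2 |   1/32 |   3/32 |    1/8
I(X;Y) = 0.0279 dits

Mutual information has multiple equivalent forms:
- I(X;Y) = H(X) - H(X|Y)
- I(X;Y) = H(Y) - H(Y|X)
- I(X;Y) = H(X) + H(Y) - H(X,Y)

Computing all quantities:
H(X) = 0.4689, H(Y) = 0.4689, H(X,Y) = 0.9098
H(X|Y) = 0.4410, H(Y|X) = 0.4410

Verification:
H(X) - H(X|Y) = 0.4689 - 0.4410 = 0.0279
H(Y) - H(Y|X) = 0.4689 - 0.4410 = 0.0279
H(X) + H(Y) - H(X,Y) = 0.4689 + 0.4689 - 0.9098 = 0.0279

All forms give I(X;Y) = 0.0279 dits. ✓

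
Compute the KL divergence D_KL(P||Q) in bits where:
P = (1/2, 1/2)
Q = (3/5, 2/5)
0.0294 bits

KL divergence: D_KL(P||Q) = Σ p(x) log(p(x)/q(x))

Computing term by term:
  x=0: 1/2 × log_2[(1/2)/(3/5)] = 1/2 × -0.2630 = -0.1315
  x=1: 1/2 × log_2[(1/2)/(2/5)] = 1/2 × 0.3219 = 0.1610

D_KL(P||Q) = 0.0294 bits

Note: KL divergence is always non-negative and equals 0 iff P = Q.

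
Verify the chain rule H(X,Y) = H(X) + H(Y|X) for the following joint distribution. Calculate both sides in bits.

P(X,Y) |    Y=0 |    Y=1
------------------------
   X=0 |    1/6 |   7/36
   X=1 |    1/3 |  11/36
H(X,Y) = 1.9412, H(X) = 0.9436, H(Y|X) = 0.9976 (all in bits)

Chain rule: H(X,Y) = H(X) + H(Y|X)

Left side — joint entropy directly:
H(X,Y) = -Σ p(x,y) log p(x,y) = 1.9412 bits

Right side — compute H(Y|X) from the conditional distributions:
P(X) = (13/36, 23/36), so H(X) = 0.9436 bits
H(Y|X) = Σ_x P(X=x) · H(Y|X=x):
  P(Y|X=0) = (6/13, 7/13), H(Y|X=0) = 0.9957, weight P(X=0) = 13/36
  P(Y|X=1) = (12/23, 11/23), H(Y|X=1) = 0.9986, weight P(X=1) = 23/36
H(Y|X) = 0.9976 bits

H(X) + H(Y|X) = 0.9436 + 0.9976 = 1.9412 bits

Both sides equal 1.9412 bits. ✓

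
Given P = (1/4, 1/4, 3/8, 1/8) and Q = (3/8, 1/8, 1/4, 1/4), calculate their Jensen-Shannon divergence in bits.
0.0488 bits

Jensen-Shannon divergence is:
JSD(P||Q) = 0.5 × D_KL(P||M) + 0.5 × D_KL(Q||M)
where M = 0.5 × (P + Q) is the mixture distribution.

M = 0.5 × (1/4, 1/4, 3/8, 1/8) + 0.5 × (3/8, 1/8, 1/4, 1/4) = (5/16, 3/16, 5/16, 3/16)

D_KL(P||M) = 0.0488 bits
D_KL(Q||M) = 0.0488 bits

JSD(P||Q) = 0.5 × 0.0488 + 0.5 × 0.0488 = 0.0488 bits

Unlike KL divergence, JSD is symmetric and bounded: 0 ≤ JSD ≤ log(2).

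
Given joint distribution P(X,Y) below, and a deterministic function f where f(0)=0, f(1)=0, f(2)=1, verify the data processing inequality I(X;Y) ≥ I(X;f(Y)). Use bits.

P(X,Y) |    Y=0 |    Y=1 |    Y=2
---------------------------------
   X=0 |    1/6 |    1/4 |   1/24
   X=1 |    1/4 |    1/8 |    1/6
I(X;Y) = 0.0957, I(X;f(Y)) = 0.0545, inequality holds: 0.0957 ≥ 0.0545

Data Processing Inequality: For any Markov chain X → Y → Z, we have I(X;Y) ≥ I(X;Z).

Here Z = f(Y) is a deterministic function of Y, forming X → Y → Z.

Original I(X;Y) = 0.0957 bits

After applying f:
P(X,Z) where Z=f(Y):
- P(X,Z=0) = P(X,Y=0) + P(X,Y=1)
- P(X,Z=1) = P(X,Y=2)

I(X;Z) = I(X;f(Y)) = 0.0545 bits

Verification: 0.0957 ≥ 0.0545 ✓

Information cannot be created by processing; the function f can only lose information about X.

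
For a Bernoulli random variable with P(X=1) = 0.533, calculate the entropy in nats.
0.6910 nats

The binary entropy function is:
H(p) = -p log(p) - (1-p) log(1-p)

H(0.533) = -0.533 × log_e(0.533) - 0.467 × log_e(0.467)
H(0.533) = 0.6910 nats

Note: Binary entropy is maximized at p=0.5 (H=1 bit) and minimized at p=0 or p=1 (H=0).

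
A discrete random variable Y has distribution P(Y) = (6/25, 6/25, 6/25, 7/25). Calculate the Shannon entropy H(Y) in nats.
1.3840 nats

Shannon entropy is H(X) = -Σ p(x) log p(x).

For P = (6/25, 6/25, 6/25, 7/25):
H = -6/25 × log_e(6/25) -6/25 × log_e(6/25) -6/25 × log_e(6/25) -7/25 × log_e(7/25)
H = 1.3840 nats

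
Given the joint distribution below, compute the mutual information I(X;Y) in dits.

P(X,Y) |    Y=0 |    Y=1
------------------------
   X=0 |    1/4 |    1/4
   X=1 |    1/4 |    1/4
0.0000 dits

Mutual information: I(X;Y) = H(X) + H(Y) - H(X,Y)

Marginals:
P(X) = (1/2, 1/2), H(X) = 0.3010 dits
P(Y) = (1/2, 1/2), H(Y) = 0.3010 dits

Joint entropy: H(X,Y) = 0.6021 dits

I(X;Y) = 0.3010 + 0.3010 - 0.6021 = 0.0000 dits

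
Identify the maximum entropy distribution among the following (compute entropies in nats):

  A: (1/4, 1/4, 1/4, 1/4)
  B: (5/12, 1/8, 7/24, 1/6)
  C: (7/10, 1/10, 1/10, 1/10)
A

For a discrete distribution over n outcomes, entropy is maximized by the uniform distribution.

Computing entropies:
H(A) = 1.3863 nats
H(B) = 1.2827 nats
H(C) = 0.9404 nats

The uniform distribution (where all probabilities equal 1/4) achieves the maximum entropy of log_e(4) = 1.3863 nats.

Distribution A has the highest entropy.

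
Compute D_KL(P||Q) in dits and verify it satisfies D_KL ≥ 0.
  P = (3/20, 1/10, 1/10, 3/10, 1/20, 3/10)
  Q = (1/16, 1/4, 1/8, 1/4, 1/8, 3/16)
0.0726 dits

KL divergence satisfies the Gibbs inequality: D_KL(P||Q) ≥ 0 for all distributions P, Q.

D_KL(P||Q) = Σ p(x) log(p(x)/q(x))
Term by term:
  x=0: 3/20 × log_10[(3/20)/(1/16)] = 0.0570
  x=1: 1/10 × log_10[(1/10)/(1/4)] = -0.0398
  x=2: 1/10 × log_10[(1/10)/(1/8)] = -0.0097
  x=3: 3/10 × log_10[(3/10)/(1/4)] = 0.0238
  x=4: 1/20 × log_10[(1/20)/(1/8)] = -0.0199
  x=5: 3/10 × log_10[(3/10)/(3/16)] = 0.0612
D_KL(P||Q) = 0.0726 dits

D_KL(P||Q) = 0.0726 ≥ 0 ✓

This non-negativity is a fundamental property: relative entropy cannot be negative because it measures how different Q is from P.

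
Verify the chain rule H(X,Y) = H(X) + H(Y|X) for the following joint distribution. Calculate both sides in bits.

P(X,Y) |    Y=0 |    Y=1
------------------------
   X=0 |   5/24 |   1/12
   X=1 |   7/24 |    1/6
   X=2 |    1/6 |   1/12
H(X,Y) = 2.4491, H(X) = 1.5343, H(Y|X) = 0.9147 (all in bits)

Chain rule: H(X,Y) = H(X) + H(Y|X)

Left side — joint entropy directly:
H(X,Y) = -Σ p(x,y) log p(x,y) = 2.4491 bits

Right side — compute H(Y|X) from the conditional distributions:
P(X) = (7/24, 11/24, 1/4), so H(X) = 1.5343 bits
H(Y|X) = Σ_x P(X=x) · H(Y|X=x):
  P(Y|X=0) = (5/7, 2/7), H(Y|X=0) = 0.8631, weight P(X=0) = 7/24
  P(Y|X=1) = (7/11, 4/11), H(Y|X=1) = 0.9457, weight P(X=1) = 11/24
  P(Y|X=2) = (2/3, 1/3), H(Y|X=2) = 0.9183, weight P(X=2) = 1/4
H(Y|X) = 0.9147 bits

H(X) + H(Y|X) = 1.5343 + 0.9147 = 2.4491 bits

Both sides equal 2.4491 bits. ✓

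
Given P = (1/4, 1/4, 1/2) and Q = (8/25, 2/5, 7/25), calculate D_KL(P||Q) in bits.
0.1597 bits

KL divergence: D_KL(P||Q) = Σ p(x) log(p(x)/q(x))

Computing term by term:
  x=0: 1/4 × log_2[(1/4)/(8/25)] = 1/4 × -0.3561 = -0.0890
  x=1: 1/4 × log_2[(1/4)/(2/5)] = 1/4 × -0.6781 = -0.1695
  x=2: 1/2 × log_2[(1/2)/(7/25)] = 1/2 × 0.8365 = 0.4183

D_KL(P||Q) = 0.1597 bits

Note: KL divergence is always non-negative and equals 0 iff P = Q.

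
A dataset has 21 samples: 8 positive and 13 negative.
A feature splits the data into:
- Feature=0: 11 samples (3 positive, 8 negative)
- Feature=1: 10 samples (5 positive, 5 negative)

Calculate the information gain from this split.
0.0397 bits

Information Gain = H(Y) - H(Y|Feature)

Before split:
P(positive) = 8/21 = 0.3810
H(Y) = 0.9587 bits

After split:
Feature=0: H = 0.8454 bits (weight = 11/21)
Feature=1: H = 1.0000 bits (weight = 10/21)
H(Y|Feature) = (11/21)×0.8454 + (10/21)×1.0000 = 0.9190 bits

Information Gain = 0.9587 - 0.9190 = 0.0397 bits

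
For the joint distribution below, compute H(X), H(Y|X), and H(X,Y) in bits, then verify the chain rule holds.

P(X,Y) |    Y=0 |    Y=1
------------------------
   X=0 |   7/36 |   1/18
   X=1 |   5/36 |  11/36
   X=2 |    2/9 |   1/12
H(X,Y) = 2.3902, H(X) = 1.5426, H(Y|X) = 0.8476 (all in bits)

Chain rule: H(X,Y) = H(X) + H(Y|X)

Left side — joint entropy directly:
H(X,Y) = -Σ p(x,y) log p(x,y) = 2.3902 bits

Right side — compute H(Y|X) from the conditional distributions:
P(X) = (1/4, 4/9, 11/36), so H(X) = 1.5426 bits
H(Y|X) = Σ_x P(X=x) · H(Y|X=x):
  P(Y|X=0) = (7/9, 2/9), H(Y|X=0) = 0.7642, weight P(X=0) = 1/4
  P(Y|X=1) = (5/16, 11/16), H(Y|X=1) = 0.8960, weight P(X=1) = 4/9
  P(Y|X=2) = (8/11, 3/11), H(Y|X=2) = 0.8454, weight P(X=2) = 11/36
H(Y|X) = 0.8476 bits

H(X) + H(Y|X) = 1.5426 + 0.8476 = 2.3902 bits

Both sides equal 2.3902 bits. ✓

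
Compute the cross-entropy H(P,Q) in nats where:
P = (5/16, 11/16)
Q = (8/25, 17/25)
0.6212 nats

Cross-entropy: H(P,Q) = -Σ p(x) log q(x)

Alternatively: H(P,Q) = H(P) + D_KL(P||Q)
H(P) = 0.6211 nats
D_KL(P||Q) = 0.0001 nats

H(P,Q) = 0.6211 + 0.0001 = 0.6212 nats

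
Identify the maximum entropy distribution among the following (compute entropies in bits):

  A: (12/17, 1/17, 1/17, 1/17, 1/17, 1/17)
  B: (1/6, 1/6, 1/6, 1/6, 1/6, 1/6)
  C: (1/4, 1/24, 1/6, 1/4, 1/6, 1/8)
B

For a discrete distribution over n outcomes, entropy is maximized by the uniform distribution.

Computing entropies:
H(A) = 1.5569 bits
H(B) = 2.5850 bits
H(C) = 2.4277 bits

The uniform distribution (where all probabilities equal 1/6) achieves the maximum entropy of log_2(6) = 2.5850 bits.

Distribution B has the highest entropy.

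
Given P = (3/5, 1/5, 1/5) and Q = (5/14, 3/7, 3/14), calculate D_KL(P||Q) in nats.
0.1450 nats

KL divergence: D_KL(P||Q) = Σ p(x) log(p(x)/q(x))

Computing term by term:
  x=0: 3/5 × log_e[(3/5)/(5/14)] = 3/5 × 0.5188 = 0.3113
  x=1: 1/5 × log_e[(1/5)/(3/7)] = 1/5 × -0.7621 = -0.1524
  x=2: 1/5 × log_e[(1/5)/(3/14)] = 1/5 × -0.0690 = -0.0138

D_KL(P||Q) = 0.1450 nats

Note: KL divergence is always non-negative and equals 0 iff P = Q.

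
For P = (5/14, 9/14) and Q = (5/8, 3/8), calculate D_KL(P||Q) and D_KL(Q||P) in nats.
D_KL(P||Q) = 0.1466, D_KL(Q||P) = 0.1476

KL divergence is not symmetric: D_KL(P||Q) ≠ D_KL(Q||P) in general.

D_KL(P||Q) = 0.1466 nats
D_KL(Q||P) = 0.1476 nats

No, they are not equal!

This asymmetry is why KL divergence is not a true distance metric.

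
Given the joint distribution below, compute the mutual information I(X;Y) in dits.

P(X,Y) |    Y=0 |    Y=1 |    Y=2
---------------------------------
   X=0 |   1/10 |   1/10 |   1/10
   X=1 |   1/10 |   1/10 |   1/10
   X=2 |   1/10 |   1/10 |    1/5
0.0060 dits

Mutual information: I(X;Y) = H(X) + H(Y) - H(X,Y)

Marginals:
P(X) = (3/10, 3/10, 2/5), H(X) = 0.4729 dits
P(Y) = (3/10, 3/10, 2/5), H(Y) = 0.4729 dits

Joint entropy: H(X,Y) = 0.9398 dits

I(X;Y) = 0.4729 + 0.4729 - 0.9398 = 0.0060 dits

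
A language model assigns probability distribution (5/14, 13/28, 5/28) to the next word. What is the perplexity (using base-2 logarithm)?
2.8055

Perplexity is 2^H (or exp(H) for natural log).

First, H = -Σ p log p = 1.4883 bits
Perplexity = 2^1.4883 = 2.8055

Interpretation: The model's uncertainty is equivalent to choosing uniformly among 2.8 options.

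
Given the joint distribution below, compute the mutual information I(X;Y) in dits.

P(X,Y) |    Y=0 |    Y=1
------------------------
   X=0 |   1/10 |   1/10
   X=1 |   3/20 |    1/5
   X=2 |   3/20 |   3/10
0.0039 dits

Mutual information: I(X;Y) = H(X) + H(Y) - H(X,Y)

Marginals:
P(X) = (1/5, 7/20, 9/20), H(X) = 0.4554 dits
P(Y) = (2/5, 3/5), H(Y) = 0.2923 dits

Joint entropy: H(X,Y) = 0.7438 dits

I(X;Y) = 0.4554 + 0.2923 - 0.7438 = 0.0039 dits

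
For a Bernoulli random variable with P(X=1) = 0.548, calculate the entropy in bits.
0.9933 bits

The binary entropy function is:
H(p) = -p log(p) - (1-p) log(1-p)

H(0.548) = -0.548 × log_2(0.548) - 0.452 × log_2(0.452)
H(0.548) = 0.9933 bits

Note: Binary entropy is maximized at p=0.5 (H=1 bit) and minimized at p=0 or p=1 (H=0).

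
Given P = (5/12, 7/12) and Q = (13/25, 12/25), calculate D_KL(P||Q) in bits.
0.0309 bits

KL divergence: D_KL(P||Q) = Σ p(x) log(p(x)/q(x))

Computing term by term:
  x=0: 5/12 × log_2[(5/12)/(13/25)] = 5/12 × -0.3196 = -0.1332
  x=1: 7/12 × log_2[(7/12)/(12/25)] = 7/12 × 0.2813 = 0.1641

D_KL(P||Q) = 0.0309 bits

Note: KL divergence is always non-negative and equals 0 iff P = Q.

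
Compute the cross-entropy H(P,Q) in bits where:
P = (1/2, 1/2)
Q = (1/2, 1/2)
1.0000 bits

Cross-entropy: H(P,Q) = -Σ p(x) log q(x)

Alternatively: H(P,Q) = H(P) + D_KL(P||Q)
H(P) = 1.0000 bits
D_KL(P||Q) = 0.0000 bits

H(P,Q) = 1.0000 + 0.0000 = 1.0000 bits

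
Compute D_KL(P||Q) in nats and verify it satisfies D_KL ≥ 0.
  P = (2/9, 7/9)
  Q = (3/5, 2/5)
0.2965 nats

KL divergence satisfies the Gibbs inequality: D_KL(P||Q) ≥ 0 for all distributions P, Q.

D_KL(P||Q) = Σ p(x) log(p(x)/q(x))
Term by term:
  x=0: 2/9 × log_e[(2/9)/(3/5)] = -0.2207
  x=1: 7/9 × log_e[(7/9)/(2/5)] = 0.5172
D_KL(P||Q) = 0.2965 nats

D_KL(P||Q) = 0.2965 ≥ 0 ✓

This non-negativity is a fundamental property: relative entropy cannot be negative because it measures how different Q is from P.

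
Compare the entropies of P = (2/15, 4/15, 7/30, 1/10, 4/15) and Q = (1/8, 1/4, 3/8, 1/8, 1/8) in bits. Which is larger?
P

Computing entropies in bits:
H(P) = 2.2267
H(Q) = 2.1556

Distribution P has higher entropy.

Intuition: The distribution closer to uniform (more spread out) has higher entropy.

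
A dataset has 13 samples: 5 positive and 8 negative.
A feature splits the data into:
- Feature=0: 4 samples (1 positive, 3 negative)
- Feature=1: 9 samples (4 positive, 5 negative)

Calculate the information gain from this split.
0.0255 bits

Information Gain = H(Y) - H(Y|Feature)

Before split:
P(positive) = 5/13 = 0.3846
H(Y) = 0.9612 bits

After split:
Feature=0: H = 0.8113 bits (weight = 4/13)
Feature=1: H = 0.9911 bits (weight = 9/13)
H(Y|Feature) = (4/13)×0.8113 + (9/13)×0.9911 = 0.9358 bits

Information Gain = 0.9612 - 0.9358 = 0.0255 bits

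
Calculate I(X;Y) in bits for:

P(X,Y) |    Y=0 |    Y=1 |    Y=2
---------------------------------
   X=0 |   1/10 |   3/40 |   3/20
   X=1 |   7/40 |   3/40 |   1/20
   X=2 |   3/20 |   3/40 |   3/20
0.0569 bits

Mutual information: I(X;Y) = H(X) + H(Y) - H(X,Y)

Marginals:
P(X) = (13/40, 3/10, 3/8), H(X) = 1.5787 bits
P(Y) = (17/40, 9/40, 7/20), H(Y) = 1.5389 bits

Joint entropy: H(X,Y) = 3.0608 bits

I(X;Y) = 1.5787 + 1.5389 - 3.0608 = 0.0569 bits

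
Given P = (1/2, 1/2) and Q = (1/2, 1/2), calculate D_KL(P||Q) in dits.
0.0000 dits

KL divergence: D_KL(P||Q) = Σ p(x) log(p(x)/q(x))

Computing term by term:
  x=0: 1/2 × log_10[(1/2)/(1/2)] = 1/2 × 0.0000 = 0.0000
  x=1: 1/2 × log_10[(1/2)/(1/2)] = 1/2 × 0.0000 = 0.0000

D_KL(P||Q) = 0.0000 dits

Note: KL divergence is always non-negative and equals 0 iff P = Q.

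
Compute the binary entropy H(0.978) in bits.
0.1525 bits

The binary entropy function is:
H(p) = -p log(p) - (1-p) log(1-p)

H(0.978) = -0.978 × log_2(0.978) - 0.022 × log_2(0.022)
H(0.978) = 0.1525 bits

Note: Binary entropy is maximized at p=0.5 (H=1 bit) and minimized at p=0 or p=1 (H=0).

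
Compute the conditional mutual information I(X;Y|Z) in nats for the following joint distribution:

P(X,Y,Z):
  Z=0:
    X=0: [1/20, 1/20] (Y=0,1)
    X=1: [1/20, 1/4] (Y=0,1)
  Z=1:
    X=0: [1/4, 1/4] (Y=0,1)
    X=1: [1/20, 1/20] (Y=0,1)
0.0205 nats

Conditional mutual information: I(X;Y|Z) = H(X|Z) + H(Y|Z) - H(X,Y|Z)

H(Z) = 0.6730
H(X,Z) = 1.1683 → H(X|Z) = 0.4953
H(Y,Z) = 1.3138 → H(Y|Z) = 0.6408
H(X,Y,Z) = 1.7887 → H(X,Y|Z) = 1.1156

I(X;Y|Z) = 0.4953 + 0.6408 - 1.1156 = 0.0205 nats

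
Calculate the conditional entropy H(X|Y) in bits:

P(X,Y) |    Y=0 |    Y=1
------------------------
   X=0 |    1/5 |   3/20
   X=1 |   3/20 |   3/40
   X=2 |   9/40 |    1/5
1.5306 bits

Using the chain rule: H(X|Y) = H(X,Y) - H(Y)

First, compute H(X,Y) = 2.5143 bits

Marginal P(Y) = (23/40, 17/40)
H(Y) = 0.9837 bits

H(X|Y) = H(X,Y) - H(Y) = 2.5143 - 0.9837 = 1.5306 bits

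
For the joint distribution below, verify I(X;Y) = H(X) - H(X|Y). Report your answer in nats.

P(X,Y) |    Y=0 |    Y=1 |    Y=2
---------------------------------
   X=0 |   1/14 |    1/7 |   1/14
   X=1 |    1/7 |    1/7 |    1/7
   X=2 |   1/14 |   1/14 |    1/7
I(X;Y) = 0.0284 nats

Mutual information has multiple equivalent forms:
- I(X;Y) = H(X) - H(X|Y)
- I(X;Y) = H(Y) - H(Y|X)
- I(X;Y) = H(X) + H(Y) - H(X,Y)

Computing all quantities:
H(X) = 1.0790, H(Y) = 1.0934, H(X,Y) = 2.1440
H(X|Y) = 1.0506, H(Y|X) = 1.0650

Verification:
H(X) - H(X|Y) = 1.0790 - 1.0506 = 0.0284
H(Y) - H(Y|X) = 1.0934 - 1.0650 = 0.0284
H(X) + H(Y) - H(X,Y) = 1.0790 + 1.0934 - 2.1440 = 0.0284

All forms give I(X;Y) = 0.0284 nats. ✓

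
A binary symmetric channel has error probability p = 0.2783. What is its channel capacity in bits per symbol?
0.1469 bits

For a binary symmetric channel (BSC) with error probability p:
Capacity C = 1 - H(p) bits per symbol

where H(p) = -p log₂(p) - (1-p) log₂(1-p) is the binary entropy function.

H(0.2783) = 0.8531 bits
C = 1 - 0.8531 = 0.1469 bits per symbol

This means we can reliably transmit up to 0.1469 bits of information per channel use.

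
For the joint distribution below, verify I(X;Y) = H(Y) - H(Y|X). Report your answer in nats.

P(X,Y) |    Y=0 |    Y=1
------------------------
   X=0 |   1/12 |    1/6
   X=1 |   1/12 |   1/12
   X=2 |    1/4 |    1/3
I(X;Y) = 0.0062 nats

Mutual information has multiple equivalent forms:
- I(X;Y) = H(X) - H(X|Y)
- I(X;Y) = H(Y) - H(Y|X)
- I(X;Y) = H(X) + H(Y) - H(X,Y)

Computing all quantities:
H(X) = 0.9596, H(Y) = 0.6792, H(X,Y) = 1.6326
H(X|Y) = 0.9534, H(Y|X) = 0.6730

Verification:
H(X) - H(X|Y) = 0.9596 - 0.9534 = 0.0062
H(Y) - H(Y|X) = 0.6792 - 0.6730 = 0.0062
H(X) + H(Y) - H(X,Y) = 0.9596 + 0.6792 - 1.6326 = 0.0062

All forms give I(X;Y) = 0.0062 nats. ✓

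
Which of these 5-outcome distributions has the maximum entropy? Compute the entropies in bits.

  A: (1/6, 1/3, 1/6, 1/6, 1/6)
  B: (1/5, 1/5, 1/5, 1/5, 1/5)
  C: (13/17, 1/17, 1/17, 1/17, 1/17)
B

For a discrete distribution over n outcomes, entropy is maximized by the uniform distribution.

Computing entropies:
H(A) = 2.2516 bits
H(B) = 2.3219 bits
H(C) = 1.2577 bits

The uniform distribution (where all probabilities equal 1/5) achieves the maximum entropy of log_2(5) = 2.3219 bits.

Distribution B has the highest entropy.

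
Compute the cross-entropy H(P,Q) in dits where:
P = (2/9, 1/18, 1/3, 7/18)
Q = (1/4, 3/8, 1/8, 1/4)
0.6926 dits

Cross-entropy: H(P,Q) = -Σ p(x) log q(x)

Alternatively: H(P,Q) = H(P) + D_KL(P||Q)
H(P) = 0.5334 dits
D_KL(P||Q) = 0.1592 dits

H(P,Q) = 0.5334 + 0.1592 = 0.6926 dits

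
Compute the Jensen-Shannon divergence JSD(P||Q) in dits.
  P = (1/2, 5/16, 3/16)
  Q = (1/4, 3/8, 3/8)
0.0168 dits

Jensen-Shannon divergence is:
JSD(P||Q) = 0.5 × D_KL(P||M) + 0.5 × D_KL(Q||M)
where M = 0.5 × (P + Q) is the mixture distribution.

M = 0.5 × (1/2, 5/16, 3/16) + 0.5 × (1/4, 3/8, 3/8) = (3/8, 11/32, 9/32)

D_KL(P||M) = 0.0165 dits
D_KL(Q||M) = 0.0170 dits

JSD(P||Q) = 0.5 × 0.0165 + 0.5 × 0.0170 = 0.0168 dits

Unlike KL divergence, JSD is symmetric and bounded: 0 ≤ JSD ≤ log(2).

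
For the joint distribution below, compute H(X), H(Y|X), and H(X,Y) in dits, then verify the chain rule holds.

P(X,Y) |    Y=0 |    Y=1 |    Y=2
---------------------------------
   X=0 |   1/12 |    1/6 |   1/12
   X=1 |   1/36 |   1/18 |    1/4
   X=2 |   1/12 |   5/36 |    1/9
H(X,Y) = 0.8881, H(X) = 0.4771, H(Y|X) = 0.4109 (all in dits)

Chain rule: H(X,Y) = H(X) + H(Y|X)

Left side — joint entropy directly:
H(X,Y) = -Σ p(x,y) log p(x,y) = 0.8881 dits

Right side — compute H(Y|X) from the conditional distributions:
P(X) = (1/3, 1/3, 1/3), so H(X) = 0.4771 dits
H(Y|X) = Σ_x P(X=x) · H(Y|X=x):
  P(Y|X=0) = (1/4, 1/2, 1/4), H(Y|X=0) = 0.4515, weight P(X=0) = 1/3
  P(Y|X=1) = (1/12, 1/6, 3/4), H(Y|X=1) = 0.3133, weight P(X=1) = 1/3
  P(Y|X=2) = (1/4, 5/12, 1/3), H(Y|X=2) = 0.4680, weight P(X=2) = 1/3
H(Y|X) = 0.4109 dits

H(X) + H(Y|X) = 0.4771 + 0.4109 = 0.8881 dits

Both sides equal 0.8881 dits. ✓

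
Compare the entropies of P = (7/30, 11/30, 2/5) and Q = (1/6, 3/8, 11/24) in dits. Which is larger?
P

Computing entropies in dits:
H(P) = 0.4664
H(Q) = 0.4447

Distribution P has higher entropy.

Intuition: The distribution closer to uniform (more spread out) has higher entropy.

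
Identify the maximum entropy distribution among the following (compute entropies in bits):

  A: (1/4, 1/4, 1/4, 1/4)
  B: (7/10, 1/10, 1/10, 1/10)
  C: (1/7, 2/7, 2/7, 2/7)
A

For a discrete distribution over n outcomes, entropy is maximized by the uniform distribution.

Computing entropies:
H(A) = 2.0000 bits
H(B) = 1.3568 bits
H(C) = 1.9502 bits

The uniform distribution (where all probabilities equal 1/4) achieves the maximum entropy of log_2(4) = 2.0000 bits.

Distribution A has the highest entropy.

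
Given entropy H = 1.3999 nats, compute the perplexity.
4.0548

Perplexity is e^H (or exp(H) for natural log).

H = 1.3999 nats
Perplexity = e^1.3999 = 4.0548

Interpretation: The model's uncertainty is equivalent to choosing uniformly among 4.1 options.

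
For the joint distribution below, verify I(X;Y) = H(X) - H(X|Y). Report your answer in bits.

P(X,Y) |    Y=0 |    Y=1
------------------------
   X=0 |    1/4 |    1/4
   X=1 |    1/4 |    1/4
I(X;Y) = 0.0000 bits

Mutual information has multiple equivalent forms:
- I(X;Y) = H(X) - H(X|Y)
- I(X;Y) = H(Y) - H(Y|X)
- I(X;Y) = H(X) + H(Y) - H(X,Y)

Computing all quantities:
H(X) = 1.0000, H(Y) = 1.0000, H(X,Y) = 2.0000
H(X|Y) = 1.0000, H(Y|X) = 1.0000

Verification:
H(X) - H(X|Y) = 1.0000 - 1.0000 = 0.0000
H(Y) - H(Y|X) = 1.0000 - 1.0000 = 0.0000
H(X) + H(Y) - H(X,Y) = 1.0000 + 1.0000 - 2.0000 = 0.0000

All forms give I(X;Y) = 0.0000 bits. ✓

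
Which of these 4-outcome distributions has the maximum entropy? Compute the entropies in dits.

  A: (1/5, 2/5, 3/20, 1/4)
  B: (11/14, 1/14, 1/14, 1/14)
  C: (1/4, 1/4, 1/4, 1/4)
C

For a discrete distribution over n outcomes, entropy is maximized by the uniform distribution.

Computing entropies:
H(A) = 0.5731 dits
H(B) = 0.3279 dits
H(C) = 0.6021 dits

The uniform distribution (where all probabilities equal 1/4) achieves the maximum entropy of log_10(4) = 0.6021 dits.

Distribution C has the highest entropy.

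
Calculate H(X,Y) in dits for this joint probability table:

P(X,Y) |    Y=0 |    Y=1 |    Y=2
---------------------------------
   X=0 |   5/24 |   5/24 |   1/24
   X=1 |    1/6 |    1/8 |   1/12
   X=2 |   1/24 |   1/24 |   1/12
0.8788 dits

Joint entropy is H(X,Y) = -Σ_{x,y} p(x,y) log p(x,y).

Summing over all non-zero entries:
H(X,Y) = -[5/24·log_10(5/24) + 5/24·log_10(5/24) + 1/24·log_10(1/24) + 1/6·log_10(1/6) + 1/8·log_10(1/8) + 1/12·log_10(1/12) + 1/24·log_10(1/24) + 1/24·log_10(1/24) + 1/12·log_10(1/12)]
H(X,Y) = 0.8788 dits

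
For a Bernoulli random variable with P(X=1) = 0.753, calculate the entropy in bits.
0.8065 bits

The binary entropy function is:
H(p) = -p log(p) - (1-p) log(1-p)

H(0.753) = -0.753 × log_2(0.753) - 0.247 × log_2(0.247)
H(0.753) = 0.8065 bits

Note: Binary entropy is maximized at p=0.5 (H=1 bit) and minimized at p=0 or p=1 (H=0).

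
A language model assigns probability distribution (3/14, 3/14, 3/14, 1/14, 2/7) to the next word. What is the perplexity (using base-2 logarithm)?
4.6493

Perplexity is 2^H (or exp(H) for natural log).

First, H = -Σ p log p = 2.2170 bits
Perplexity = 2^2.2170 = 4.6493

Interpretation: The model's uncertainty is equivalent to choosing uniformly among 4.6 options.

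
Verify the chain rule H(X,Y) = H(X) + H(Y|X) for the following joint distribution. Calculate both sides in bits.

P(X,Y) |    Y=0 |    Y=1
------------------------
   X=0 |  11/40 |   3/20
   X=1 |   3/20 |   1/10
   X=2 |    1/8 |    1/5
H(X,Y) = 2.5049, H(X) = 1.5516, H(Y|X) = 0.9532 (all in bits)

Chain rule: H(X,Y) = H(X) + H(Y|X)

Left side — joint entropy directly:
H(X,Y) = -Σ p(x,y) log p(x,y) = 2.5049 bits

Right side — compute H(Y|X) from the conditional distributions:
P(X) = (17/40, 1/4, 13/40), so H(X) = 1.5516 bits
H(Y|X) = Σ_x P(X=x) · H(Y|X=x):
  P(Y|X=0) = (11/17, 6/17), H(Y|X=0) = 0.9367, weight P(X=0) = 17/40
  P(Y|X=1) = (3/5, 2/5), H(Y|X=1) = 0.9710, weight P(X=1) = 1/4
  P(Y|X=2) = (5/13, 8/13), H(Y|X=2) = 0.9612, weight P(X=2) = 13/40
H(Y|X) = 0.9532 bits

H(X) + H(Y|X) = 1.5516 + 0.9532 = 2.5049 bits

Both sides equal 2.5049 bits. ✓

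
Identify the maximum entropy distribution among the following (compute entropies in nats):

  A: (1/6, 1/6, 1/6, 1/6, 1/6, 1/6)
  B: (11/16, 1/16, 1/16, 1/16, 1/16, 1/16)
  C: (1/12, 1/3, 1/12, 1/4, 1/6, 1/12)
A

For a discrete distribution over n outcomes, entropy is maximized by the uniform distribution.

Computing entropies:
H(A) = 1.7918 nats
H(B) = 1.1240 nats
H(C) = 1.6326 nats

The uniform distribution (where all probabilities equal 1/6) achieves the maximum entropy of log_e(6) = 1.7918 nats.

Distribution A has the highest entropy.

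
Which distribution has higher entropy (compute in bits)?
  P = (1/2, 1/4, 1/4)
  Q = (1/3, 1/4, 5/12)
Q

Computing entropies in bits:
H(P) = 1.5000
H(Q) = 1.5546

Distribution Q has higher entropy.

Intuition: The distribution closer to uniform (more spread out) has higher entropy.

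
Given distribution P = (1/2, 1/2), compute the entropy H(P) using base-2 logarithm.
1.0000 bits

Shannon entropy is H(X) = -Σ p(x) log p(x).

For P = (1/2, 1/2):
H = -1/2 × log_2(1/2) -1/2 × log_2(1/2)
H = 1.0000 bits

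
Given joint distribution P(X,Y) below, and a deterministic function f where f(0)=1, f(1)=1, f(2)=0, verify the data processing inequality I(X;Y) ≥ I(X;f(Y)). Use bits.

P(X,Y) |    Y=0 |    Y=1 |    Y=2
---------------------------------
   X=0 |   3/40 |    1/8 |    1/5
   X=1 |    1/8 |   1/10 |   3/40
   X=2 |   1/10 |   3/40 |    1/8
I(X;Y) = 0.0473, I(X;f(Y)) = 0.0336, inequality holds: 0.0473 ≥ 0.0336

Data Processing Inequality: For any Markov chain X → Y → Z, we have I(X;Y) ≥ I(X;Z).

Here Z = f(Y) is a deterministic function of Y, forming X → Y → Z.

Original I(X;Y) = 0.0473 bits

After applying f:
P(X,Z) where Z=f(Y):
- P(X,Z=0) = P(X,Y=2)
- P(X,Z=1) = P(X,Y=0) + P(X,Y=1)

I(X;Z) = I(X;f(Y)) = 0.0336 bits

Verification: 0.0473 ≥ 0.0336 ✓

Information cannot be created by processing; the function f can only lose information about X.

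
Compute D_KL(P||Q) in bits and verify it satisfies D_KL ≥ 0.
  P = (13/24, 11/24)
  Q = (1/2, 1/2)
0.0050 bits

KL divergence satisfies the Gibbs inequality: D_KL(P||Q) ≥ 0 for all distributions P, Q.

D_KL(P||Q) = Σ p(x) log(p(x)/q(x))
Term by term:
  x=0: 13/24 × log_2[(13/24)/(1/2)] = 0.0626
  x=1: 11/24 × log_2[(11/24)/(1/2)] = -0.0575
D_KL(P||Q) = 0.0050 bits

D_KL(P||Q) = 0.0050 ≥ 0 ✓

This non-negativity is a fundamental property: relative entropy cannot be negative because it measures how different Q is from P.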